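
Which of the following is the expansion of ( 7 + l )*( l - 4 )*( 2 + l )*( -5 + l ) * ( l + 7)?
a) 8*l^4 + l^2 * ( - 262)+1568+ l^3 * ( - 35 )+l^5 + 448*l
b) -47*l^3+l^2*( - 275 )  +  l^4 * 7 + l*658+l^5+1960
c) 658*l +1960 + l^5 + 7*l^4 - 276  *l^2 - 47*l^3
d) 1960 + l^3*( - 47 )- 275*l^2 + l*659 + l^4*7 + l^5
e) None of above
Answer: b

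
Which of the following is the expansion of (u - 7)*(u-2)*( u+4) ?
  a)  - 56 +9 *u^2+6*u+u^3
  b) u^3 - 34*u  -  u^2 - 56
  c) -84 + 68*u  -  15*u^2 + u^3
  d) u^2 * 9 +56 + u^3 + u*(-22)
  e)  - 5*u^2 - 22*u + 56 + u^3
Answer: e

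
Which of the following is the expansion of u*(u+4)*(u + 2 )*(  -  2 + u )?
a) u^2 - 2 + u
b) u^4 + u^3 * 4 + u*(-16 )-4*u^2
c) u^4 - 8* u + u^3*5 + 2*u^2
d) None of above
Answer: b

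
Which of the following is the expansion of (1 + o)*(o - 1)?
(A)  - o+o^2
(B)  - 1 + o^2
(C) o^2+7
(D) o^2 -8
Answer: B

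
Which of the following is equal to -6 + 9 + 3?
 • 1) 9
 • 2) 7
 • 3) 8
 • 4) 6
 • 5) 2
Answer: 4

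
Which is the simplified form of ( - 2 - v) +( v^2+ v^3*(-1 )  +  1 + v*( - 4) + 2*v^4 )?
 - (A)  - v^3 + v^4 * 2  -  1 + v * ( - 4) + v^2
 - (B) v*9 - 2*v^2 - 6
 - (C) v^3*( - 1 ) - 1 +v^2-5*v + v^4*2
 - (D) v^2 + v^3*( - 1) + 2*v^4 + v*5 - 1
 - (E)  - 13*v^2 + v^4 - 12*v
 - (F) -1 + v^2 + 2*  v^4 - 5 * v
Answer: C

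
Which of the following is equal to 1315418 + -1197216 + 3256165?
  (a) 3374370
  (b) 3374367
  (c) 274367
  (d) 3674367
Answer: b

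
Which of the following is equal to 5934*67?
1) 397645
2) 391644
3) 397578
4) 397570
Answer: 3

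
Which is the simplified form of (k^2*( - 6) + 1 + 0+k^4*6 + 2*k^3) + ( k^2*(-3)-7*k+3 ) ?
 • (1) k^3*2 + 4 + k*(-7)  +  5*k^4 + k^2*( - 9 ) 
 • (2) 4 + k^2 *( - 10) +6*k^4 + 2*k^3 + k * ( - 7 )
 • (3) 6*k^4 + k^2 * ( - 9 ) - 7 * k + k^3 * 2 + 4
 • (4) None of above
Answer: 3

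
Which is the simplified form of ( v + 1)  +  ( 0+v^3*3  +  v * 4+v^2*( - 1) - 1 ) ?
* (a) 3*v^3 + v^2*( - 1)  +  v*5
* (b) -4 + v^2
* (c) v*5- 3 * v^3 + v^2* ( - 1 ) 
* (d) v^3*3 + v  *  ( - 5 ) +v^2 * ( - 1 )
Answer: a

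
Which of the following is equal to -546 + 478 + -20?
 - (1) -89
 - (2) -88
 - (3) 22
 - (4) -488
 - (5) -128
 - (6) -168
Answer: 2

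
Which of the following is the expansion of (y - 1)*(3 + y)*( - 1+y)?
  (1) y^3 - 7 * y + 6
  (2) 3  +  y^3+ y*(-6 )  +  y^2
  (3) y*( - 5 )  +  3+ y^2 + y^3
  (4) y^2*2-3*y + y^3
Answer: 3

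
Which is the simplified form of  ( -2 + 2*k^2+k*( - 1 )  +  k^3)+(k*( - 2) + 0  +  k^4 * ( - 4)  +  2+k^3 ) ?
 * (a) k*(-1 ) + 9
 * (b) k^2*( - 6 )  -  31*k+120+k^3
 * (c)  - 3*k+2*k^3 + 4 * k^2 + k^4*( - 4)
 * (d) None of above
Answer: d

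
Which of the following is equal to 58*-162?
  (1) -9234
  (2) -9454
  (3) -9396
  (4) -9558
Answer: 3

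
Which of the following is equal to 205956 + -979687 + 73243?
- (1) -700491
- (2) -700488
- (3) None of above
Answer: 2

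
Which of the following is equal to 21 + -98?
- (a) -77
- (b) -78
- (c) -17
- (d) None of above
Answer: a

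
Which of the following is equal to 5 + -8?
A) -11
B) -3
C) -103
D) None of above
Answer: B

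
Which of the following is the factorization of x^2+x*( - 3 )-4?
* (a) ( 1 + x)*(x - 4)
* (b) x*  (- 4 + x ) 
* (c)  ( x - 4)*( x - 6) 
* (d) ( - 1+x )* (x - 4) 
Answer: a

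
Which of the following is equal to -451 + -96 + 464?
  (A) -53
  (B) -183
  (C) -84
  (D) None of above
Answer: D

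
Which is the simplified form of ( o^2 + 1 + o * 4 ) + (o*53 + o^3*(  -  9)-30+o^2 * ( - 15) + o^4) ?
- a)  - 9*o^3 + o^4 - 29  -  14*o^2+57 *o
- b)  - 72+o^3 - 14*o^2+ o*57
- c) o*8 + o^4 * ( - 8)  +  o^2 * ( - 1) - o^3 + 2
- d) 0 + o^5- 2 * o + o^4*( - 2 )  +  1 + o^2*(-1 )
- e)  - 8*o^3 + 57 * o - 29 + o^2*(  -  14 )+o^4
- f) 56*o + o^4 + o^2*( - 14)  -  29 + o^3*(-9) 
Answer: a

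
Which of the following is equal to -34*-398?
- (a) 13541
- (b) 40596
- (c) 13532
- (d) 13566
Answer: c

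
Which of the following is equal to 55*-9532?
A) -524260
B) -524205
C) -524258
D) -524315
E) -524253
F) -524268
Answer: A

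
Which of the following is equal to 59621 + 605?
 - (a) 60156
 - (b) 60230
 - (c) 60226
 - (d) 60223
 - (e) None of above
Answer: c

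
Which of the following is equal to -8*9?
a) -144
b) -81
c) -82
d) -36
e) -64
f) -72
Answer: f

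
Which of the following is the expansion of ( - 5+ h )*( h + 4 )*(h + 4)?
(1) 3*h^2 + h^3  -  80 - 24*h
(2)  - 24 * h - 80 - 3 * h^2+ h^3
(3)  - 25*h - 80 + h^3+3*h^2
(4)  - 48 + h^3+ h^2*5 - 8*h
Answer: 1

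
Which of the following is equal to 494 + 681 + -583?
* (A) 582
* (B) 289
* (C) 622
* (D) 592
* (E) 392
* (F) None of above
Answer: D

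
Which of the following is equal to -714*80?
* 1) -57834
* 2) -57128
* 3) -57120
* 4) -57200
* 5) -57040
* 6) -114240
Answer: 3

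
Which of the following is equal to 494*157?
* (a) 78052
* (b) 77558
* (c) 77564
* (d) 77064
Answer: b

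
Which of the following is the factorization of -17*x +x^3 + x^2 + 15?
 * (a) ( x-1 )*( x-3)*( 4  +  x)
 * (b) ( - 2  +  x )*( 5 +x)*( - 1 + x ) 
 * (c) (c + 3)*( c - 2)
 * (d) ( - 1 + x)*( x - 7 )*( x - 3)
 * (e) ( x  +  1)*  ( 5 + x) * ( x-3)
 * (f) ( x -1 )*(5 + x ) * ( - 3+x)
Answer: f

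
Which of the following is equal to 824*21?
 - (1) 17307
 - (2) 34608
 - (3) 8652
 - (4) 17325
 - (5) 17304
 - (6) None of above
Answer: 5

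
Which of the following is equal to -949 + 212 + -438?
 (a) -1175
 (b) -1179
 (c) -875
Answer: a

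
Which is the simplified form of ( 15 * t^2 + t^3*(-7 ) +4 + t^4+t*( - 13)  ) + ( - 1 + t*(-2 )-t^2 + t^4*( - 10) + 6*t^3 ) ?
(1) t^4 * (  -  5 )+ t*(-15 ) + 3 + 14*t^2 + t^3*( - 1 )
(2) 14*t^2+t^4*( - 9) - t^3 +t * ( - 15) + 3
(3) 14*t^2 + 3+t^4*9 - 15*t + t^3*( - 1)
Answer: 2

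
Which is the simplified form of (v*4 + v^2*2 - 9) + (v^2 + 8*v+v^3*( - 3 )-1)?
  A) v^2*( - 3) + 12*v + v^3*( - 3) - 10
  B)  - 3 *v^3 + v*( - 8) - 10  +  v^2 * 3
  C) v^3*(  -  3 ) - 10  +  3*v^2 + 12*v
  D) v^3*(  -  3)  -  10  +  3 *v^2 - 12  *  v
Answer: C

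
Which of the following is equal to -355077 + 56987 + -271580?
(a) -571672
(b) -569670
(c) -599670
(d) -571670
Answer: b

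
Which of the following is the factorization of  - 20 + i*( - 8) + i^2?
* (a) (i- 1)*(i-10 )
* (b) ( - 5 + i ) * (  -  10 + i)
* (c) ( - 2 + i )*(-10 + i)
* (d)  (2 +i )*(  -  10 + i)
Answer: d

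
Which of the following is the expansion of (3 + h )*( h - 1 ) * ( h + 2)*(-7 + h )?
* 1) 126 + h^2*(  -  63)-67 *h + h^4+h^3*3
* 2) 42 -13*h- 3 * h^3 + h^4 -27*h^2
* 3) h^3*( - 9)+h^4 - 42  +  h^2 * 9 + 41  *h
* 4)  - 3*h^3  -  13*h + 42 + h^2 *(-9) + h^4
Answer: 2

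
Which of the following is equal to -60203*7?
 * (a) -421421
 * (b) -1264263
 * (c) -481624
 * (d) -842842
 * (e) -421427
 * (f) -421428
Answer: a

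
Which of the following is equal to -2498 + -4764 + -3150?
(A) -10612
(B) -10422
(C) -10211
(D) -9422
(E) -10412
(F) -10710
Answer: E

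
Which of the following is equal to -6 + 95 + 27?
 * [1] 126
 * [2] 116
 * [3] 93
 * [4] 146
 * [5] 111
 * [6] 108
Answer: 2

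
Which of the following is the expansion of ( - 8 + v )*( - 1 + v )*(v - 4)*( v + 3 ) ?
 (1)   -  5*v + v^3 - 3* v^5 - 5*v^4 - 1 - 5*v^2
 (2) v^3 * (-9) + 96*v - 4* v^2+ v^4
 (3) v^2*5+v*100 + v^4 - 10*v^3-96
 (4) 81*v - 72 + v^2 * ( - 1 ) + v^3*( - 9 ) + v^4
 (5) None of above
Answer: 3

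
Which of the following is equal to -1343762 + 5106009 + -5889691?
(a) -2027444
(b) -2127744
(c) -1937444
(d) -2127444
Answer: d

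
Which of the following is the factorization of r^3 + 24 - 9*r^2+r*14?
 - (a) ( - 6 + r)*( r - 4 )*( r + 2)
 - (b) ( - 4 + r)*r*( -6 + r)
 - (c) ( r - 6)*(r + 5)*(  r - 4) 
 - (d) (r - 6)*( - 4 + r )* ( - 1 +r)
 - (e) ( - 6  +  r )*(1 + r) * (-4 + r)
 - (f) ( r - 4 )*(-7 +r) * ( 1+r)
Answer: e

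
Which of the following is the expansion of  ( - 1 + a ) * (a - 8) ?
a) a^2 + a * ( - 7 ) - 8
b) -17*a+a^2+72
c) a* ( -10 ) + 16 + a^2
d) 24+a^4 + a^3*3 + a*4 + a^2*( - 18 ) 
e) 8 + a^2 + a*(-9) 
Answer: e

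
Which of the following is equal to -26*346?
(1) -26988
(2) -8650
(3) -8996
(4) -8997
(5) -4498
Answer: 3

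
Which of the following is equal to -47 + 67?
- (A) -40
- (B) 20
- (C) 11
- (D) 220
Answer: B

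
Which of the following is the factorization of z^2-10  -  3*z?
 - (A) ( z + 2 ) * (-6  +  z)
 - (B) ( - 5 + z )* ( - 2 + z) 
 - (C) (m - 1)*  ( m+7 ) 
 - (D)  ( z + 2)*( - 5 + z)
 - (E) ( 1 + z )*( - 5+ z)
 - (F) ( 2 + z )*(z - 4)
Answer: D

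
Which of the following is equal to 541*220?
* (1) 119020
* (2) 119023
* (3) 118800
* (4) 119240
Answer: 1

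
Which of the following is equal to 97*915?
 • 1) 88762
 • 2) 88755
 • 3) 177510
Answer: 2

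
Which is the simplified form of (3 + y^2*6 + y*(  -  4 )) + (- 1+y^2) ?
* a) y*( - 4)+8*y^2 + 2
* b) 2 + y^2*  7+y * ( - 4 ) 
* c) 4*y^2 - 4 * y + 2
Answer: b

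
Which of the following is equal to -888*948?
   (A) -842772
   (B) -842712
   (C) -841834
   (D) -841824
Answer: D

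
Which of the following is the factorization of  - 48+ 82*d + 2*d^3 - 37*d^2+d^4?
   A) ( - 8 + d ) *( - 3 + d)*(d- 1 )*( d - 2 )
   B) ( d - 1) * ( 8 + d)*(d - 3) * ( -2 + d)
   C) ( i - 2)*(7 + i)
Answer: B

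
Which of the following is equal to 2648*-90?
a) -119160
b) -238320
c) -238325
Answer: b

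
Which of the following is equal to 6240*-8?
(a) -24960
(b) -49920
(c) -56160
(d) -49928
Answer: b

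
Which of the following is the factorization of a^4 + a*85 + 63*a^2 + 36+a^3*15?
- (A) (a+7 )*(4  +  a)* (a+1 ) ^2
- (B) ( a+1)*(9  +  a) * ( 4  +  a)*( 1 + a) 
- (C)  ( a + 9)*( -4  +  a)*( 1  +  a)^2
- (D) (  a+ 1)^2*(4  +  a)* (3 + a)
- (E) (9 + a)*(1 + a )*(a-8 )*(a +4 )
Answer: B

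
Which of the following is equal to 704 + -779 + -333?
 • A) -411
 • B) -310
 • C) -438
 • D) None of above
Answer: D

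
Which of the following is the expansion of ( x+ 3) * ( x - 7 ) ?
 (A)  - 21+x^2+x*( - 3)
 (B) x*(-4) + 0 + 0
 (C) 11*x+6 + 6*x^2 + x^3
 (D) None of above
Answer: D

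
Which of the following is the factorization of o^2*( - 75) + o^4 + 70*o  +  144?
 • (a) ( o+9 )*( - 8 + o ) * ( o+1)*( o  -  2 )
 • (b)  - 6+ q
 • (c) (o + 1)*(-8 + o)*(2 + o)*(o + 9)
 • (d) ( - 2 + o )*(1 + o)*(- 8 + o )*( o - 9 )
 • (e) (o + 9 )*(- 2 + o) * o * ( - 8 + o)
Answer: a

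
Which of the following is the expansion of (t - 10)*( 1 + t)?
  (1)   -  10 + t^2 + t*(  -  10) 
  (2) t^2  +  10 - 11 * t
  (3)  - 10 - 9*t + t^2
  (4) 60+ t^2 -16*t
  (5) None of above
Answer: 3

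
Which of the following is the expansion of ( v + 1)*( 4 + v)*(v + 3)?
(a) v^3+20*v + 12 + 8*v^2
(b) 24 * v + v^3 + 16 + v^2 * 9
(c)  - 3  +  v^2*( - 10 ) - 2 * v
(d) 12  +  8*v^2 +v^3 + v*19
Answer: d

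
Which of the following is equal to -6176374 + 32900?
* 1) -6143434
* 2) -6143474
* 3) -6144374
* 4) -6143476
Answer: 2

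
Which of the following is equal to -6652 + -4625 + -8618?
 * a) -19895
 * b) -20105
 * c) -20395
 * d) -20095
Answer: a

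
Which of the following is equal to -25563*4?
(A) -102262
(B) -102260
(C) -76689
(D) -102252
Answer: D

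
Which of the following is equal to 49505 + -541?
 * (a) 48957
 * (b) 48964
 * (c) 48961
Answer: b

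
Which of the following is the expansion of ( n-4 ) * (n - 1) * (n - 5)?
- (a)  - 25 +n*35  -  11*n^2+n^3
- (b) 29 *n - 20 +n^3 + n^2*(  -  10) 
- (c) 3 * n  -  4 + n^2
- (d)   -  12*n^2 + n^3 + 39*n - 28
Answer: b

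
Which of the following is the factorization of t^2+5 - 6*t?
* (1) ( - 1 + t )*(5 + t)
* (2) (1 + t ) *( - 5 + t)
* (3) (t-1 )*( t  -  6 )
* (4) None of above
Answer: 4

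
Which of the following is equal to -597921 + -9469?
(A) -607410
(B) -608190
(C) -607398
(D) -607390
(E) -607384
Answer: D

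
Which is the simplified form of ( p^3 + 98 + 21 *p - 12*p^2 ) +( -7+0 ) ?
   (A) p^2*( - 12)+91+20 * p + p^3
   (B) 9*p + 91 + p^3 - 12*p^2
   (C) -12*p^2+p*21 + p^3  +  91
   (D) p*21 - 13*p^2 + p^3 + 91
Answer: C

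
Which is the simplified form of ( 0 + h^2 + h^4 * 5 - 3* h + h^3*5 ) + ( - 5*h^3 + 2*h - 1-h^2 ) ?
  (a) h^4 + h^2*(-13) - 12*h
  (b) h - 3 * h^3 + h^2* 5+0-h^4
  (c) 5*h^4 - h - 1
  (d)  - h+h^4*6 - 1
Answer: c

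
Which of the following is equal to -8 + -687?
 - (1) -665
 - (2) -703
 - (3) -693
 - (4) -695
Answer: 4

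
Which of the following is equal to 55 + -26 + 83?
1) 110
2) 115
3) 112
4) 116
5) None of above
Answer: 3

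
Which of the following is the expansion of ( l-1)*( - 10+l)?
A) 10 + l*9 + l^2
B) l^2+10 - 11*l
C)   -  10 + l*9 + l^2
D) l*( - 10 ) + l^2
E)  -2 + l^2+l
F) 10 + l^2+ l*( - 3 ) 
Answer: B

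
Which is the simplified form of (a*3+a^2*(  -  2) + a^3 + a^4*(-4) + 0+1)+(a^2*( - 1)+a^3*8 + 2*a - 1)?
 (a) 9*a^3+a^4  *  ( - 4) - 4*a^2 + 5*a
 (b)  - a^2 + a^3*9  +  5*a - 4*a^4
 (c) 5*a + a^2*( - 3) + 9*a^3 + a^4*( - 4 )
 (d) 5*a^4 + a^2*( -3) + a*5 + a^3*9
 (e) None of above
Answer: c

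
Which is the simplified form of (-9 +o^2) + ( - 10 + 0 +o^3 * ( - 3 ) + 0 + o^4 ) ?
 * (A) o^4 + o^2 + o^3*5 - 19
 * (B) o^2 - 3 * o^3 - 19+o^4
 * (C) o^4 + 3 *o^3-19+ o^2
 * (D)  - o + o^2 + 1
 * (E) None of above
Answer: B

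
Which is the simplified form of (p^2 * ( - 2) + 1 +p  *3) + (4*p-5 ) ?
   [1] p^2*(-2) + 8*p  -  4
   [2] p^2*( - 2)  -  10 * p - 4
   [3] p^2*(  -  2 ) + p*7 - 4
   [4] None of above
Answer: 3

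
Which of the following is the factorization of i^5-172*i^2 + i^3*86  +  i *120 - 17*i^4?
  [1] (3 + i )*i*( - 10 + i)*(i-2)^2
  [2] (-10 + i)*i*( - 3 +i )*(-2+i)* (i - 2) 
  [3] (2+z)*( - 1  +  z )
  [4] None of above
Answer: 2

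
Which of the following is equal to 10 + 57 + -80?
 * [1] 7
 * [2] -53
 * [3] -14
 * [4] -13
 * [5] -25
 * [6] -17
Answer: 4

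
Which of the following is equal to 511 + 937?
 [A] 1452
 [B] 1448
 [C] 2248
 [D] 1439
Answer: B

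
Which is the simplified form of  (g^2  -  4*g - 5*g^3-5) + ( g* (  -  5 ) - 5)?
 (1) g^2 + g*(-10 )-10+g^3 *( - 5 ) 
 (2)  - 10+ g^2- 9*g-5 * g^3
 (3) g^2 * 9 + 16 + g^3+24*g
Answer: 2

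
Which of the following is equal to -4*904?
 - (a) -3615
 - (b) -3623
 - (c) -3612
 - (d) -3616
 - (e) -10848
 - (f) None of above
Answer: d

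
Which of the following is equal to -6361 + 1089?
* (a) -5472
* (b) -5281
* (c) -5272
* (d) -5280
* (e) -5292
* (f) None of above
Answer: c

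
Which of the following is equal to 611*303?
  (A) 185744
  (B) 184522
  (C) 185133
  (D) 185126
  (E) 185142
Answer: C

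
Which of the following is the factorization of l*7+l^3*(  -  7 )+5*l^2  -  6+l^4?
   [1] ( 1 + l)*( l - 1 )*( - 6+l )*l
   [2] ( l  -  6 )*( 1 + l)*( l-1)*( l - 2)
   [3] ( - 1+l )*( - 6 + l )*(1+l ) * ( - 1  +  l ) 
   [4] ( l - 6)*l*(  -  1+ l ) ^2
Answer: 3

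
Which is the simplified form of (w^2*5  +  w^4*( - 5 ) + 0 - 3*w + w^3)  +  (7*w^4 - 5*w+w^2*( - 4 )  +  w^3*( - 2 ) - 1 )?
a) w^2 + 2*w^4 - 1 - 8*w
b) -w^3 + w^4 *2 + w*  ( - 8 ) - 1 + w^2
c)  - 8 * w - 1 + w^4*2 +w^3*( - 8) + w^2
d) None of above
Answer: b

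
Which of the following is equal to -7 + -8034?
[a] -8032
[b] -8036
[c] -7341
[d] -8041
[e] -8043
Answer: d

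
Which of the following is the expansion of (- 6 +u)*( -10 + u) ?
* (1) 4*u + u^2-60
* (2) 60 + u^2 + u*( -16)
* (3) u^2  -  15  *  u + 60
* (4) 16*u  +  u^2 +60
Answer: 2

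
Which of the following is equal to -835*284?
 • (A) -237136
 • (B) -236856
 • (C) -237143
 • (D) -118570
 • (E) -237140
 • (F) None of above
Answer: E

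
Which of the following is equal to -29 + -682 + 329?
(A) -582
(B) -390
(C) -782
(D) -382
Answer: D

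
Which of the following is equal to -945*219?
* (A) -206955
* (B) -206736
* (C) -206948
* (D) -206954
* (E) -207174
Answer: A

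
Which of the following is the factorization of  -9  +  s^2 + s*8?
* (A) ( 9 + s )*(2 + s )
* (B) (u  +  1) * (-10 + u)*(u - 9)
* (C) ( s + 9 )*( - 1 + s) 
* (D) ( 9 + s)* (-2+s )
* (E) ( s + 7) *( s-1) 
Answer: C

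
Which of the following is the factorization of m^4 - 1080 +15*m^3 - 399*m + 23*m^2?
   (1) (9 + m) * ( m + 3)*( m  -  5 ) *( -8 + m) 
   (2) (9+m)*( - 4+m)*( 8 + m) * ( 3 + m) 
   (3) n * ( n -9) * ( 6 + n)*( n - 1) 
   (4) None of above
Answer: 4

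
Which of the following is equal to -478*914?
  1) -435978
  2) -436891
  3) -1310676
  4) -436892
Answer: 4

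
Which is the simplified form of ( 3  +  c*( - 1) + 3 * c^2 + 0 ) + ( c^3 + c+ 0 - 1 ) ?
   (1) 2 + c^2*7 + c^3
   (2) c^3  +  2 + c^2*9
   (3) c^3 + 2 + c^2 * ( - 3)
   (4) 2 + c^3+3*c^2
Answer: 4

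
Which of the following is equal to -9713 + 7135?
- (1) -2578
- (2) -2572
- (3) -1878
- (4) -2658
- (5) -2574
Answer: 1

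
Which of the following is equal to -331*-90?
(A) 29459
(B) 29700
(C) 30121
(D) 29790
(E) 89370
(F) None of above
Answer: D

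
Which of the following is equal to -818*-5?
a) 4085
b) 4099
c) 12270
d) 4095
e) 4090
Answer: e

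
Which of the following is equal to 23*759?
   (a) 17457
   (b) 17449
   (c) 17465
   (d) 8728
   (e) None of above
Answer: a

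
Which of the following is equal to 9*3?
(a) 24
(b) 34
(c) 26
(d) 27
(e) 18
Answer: d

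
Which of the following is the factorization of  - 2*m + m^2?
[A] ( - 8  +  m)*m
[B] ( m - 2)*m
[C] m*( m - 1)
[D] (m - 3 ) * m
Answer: B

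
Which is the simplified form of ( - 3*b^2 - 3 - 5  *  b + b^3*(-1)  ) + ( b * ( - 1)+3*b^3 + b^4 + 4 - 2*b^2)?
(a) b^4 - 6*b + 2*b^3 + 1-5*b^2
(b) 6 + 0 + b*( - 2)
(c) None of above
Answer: a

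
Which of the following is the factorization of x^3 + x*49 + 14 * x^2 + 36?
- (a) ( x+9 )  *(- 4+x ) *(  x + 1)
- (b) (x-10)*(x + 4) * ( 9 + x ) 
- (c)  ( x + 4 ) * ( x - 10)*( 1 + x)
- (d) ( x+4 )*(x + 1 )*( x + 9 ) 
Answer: d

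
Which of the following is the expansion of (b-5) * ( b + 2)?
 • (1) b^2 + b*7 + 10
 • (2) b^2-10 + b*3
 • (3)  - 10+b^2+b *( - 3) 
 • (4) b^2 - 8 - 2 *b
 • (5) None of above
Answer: 3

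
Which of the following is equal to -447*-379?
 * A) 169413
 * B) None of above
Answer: A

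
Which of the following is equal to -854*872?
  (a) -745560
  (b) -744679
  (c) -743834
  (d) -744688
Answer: d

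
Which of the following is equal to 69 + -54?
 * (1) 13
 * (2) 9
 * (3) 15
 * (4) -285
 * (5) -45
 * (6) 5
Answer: 3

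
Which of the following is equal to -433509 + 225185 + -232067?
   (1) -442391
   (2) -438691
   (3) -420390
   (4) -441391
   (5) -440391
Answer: 5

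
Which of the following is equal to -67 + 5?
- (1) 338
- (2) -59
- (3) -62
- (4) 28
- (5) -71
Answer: 3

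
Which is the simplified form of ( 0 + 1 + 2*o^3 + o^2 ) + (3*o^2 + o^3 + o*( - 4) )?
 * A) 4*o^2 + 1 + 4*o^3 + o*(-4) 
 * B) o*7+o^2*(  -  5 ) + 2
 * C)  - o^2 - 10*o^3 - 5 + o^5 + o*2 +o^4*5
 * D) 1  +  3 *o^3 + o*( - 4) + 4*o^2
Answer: D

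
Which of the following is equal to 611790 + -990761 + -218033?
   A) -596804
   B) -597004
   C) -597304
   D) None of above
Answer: B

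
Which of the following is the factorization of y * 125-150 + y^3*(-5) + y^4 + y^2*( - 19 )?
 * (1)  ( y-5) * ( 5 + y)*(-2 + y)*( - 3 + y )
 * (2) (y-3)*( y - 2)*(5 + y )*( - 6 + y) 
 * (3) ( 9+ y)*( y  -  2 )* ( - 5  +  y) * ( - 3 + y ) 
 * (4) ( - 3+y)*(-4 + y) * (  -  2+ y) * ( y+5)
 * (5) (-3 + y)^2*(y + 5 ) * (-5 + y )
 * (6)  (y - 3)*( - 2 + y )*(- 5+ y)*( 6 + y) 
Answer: 1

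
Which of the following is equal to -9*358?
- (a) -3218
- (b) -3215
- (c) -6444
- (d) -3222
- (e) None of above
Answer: d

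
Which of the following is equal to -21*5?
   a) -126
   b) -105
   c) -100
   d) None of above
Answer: b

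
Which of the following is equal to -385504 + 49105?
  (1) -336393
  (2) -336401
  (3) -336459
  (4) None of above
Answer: 4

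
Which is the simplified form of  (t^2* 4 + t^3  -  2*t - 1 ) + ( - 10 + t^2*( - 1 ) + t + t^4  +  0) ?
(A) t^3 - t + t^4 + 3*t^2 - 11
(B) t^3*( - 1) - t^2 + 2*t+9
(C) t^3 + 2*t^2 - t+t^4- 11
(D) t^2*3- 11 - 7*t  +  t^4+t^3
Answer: A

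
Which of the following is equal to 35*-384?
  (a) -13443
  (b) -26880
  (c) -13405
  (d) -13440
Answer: d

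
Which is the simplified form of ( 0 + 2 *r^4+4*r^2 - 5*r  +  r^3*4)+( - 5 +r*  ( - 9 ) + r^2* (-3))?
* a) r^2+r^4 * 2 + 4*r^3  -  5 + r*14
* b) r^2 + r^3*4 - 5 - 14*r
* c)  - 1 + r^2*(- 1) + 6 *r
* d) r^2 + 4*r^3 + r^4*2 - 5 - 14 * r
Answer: d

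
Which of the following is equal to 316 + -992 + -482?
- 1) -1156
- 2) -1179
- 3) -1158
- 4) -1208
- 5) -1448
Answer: 3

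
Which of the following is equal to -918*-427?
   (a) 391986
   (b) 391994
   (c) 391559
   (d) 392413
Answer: a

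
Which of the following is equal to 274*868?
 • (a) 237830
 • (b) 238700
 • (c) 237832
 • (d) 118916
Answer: c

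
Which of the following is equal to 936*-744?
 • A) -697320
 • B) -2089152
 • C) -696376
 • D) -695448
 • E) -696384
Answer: E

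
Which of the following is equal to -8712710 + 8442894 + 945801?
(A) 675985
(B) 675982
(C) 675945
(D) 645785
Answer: A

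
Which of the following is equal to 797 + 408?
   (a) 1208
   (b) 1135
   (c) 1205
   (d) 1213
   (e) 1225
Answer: c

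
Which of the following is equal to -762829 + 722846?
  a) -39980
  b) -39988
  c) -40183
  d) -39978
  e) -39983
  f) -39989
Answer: e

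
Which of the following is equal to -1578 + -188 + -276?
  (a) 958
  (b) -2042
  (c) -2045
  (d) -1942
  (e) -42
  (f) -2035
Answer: b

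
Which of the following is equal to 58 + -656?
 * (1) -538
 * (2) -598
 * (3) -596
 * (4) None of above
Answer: 2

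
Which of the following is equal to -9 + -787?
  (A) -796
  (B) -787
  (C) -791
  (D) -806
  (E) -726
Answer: A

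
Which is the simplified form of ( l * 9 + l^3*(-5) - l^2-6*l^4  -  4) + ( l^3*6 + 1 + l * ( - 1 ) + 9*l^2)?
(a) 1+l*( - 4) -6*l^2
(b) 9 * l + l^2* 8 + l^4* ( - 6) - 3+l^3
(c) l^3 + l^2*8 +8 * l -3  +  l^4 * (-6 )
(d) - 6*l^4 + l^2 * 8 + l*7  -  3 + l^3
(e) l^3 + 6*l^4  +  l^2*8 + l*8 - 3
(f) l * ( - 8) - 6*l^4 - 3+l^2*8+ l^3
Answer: c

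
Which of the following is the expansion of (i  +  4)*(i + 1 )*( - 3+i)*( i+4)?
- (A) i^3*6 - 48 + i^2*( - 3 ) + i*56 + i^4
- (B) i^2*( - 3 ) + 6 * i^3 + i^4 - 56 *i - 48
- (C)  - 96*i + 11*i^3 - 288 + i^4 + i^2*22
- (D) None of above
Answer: B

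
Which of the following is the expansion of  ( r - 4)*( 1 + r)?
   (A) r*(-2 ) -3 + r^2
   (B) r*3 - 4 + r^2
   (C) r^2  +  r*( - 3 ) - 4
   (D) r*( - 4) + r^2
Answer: C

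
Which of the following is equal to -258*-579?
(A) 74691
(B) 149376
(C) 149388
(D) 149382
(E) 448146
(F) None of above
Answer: D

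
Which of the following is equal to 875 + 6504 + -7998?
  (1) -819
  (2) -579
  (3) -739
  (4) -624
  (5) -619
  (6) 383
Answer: 5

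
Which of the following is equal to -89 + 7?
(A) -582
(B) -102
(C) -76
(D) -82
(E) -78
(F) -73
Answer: D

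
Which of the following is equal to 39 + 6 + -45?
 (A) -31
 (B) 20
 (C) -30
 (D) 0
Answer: D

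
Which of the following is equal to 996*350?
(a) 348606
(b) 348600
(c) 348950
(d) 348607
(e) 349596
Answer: b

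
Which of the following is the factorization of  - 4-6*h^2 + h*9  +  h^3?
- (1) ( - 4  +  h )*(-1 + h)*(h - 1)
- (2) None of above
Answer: 1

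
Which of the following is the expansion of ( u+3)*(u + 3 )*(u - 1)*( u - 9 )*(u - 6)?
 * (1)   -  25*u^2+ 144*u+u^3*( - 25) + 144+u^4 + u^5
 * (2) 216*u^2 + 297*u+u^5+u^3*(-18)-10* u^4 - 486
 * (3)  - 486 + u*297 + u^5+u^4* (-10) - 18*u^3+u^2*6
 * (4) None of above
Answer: 2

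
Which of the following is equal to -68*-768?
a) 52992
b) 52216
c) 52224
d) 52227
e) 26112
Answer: c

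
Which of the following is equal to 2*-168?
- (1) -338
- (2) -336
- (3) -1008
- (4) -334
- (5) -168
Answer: 2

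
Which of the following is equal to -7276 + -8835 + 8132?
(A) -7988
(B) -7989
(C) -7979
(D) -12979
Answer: C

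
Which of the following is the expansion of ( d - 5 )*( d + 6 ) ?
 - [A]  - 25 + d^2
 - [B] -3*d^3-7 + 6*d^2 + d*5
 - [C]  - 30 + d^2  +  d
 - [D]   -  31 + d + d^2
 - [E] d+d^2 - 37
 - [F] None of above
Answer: C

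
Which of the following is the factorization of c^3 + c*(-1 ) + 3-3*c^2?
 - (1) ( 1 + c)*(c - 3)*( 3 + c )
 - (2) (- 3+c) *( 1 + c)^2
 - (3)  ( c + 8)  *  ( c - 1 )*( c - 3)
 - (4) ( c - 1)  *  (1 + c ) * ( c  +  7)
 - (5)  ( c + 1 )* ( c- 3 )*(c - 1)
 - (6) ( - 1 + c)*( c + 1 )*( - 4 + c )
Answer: 5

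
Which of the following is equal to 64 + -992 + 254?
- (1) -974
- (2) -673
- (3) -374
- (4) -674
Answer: 4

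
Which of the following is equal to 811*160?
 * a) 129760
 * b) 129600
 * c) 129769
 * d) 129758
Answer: a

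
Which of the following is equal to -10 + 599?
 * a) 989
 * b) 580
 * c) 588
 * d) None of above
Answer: d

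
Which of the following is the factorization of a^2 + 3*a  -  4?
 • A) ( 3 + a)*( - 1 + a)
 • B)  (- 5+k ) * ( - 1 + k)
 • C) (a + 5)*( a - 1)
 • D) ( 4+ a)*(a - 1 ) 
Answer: D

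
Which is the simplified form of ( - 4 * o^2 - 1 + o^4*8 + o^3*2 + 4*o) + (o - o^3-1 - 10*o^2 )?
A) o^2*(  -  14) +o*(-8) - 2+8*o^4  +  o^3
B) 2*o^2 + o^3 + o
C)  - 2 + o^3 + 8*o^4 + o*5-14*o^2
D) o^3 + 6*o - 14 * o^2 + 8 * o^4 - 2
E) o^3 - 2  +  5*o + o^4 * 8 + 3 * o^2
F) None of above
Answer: C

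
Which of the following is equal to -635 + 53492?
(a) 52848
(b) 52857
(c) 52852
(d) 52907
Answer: b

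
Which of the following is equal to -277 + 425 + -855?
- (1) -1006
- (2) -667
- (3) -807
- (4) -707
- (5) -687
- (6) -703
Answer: 4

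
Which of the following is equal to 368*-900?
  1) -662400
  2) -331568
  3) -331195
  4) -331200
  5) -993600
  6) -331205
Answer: 4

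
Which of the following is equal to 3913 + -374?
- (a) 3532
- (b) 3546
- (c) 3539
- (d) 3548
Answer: c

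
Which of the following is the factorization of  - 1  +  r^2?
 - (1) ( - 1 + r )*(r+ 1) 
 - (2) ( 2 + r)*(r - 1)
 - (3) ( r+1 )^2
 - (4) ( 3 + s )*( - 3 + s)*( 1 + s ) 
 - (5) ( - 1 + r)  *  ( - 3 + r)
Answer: 1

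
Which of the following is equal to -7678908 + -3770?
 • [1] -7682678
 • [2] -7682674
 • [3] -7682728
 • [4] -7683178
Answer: 1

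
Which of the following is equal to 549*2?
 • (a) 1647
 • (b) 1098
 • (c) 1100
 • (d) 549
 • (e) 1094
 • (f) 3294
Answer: b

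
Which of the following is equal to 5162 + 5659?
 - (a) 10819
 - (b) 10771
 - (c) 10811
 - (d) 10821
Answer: d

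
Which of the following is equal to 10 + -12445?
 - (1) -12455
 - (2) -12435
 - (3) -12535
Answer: 2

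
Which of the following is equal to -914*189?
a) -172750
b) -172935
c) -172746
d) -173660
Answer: c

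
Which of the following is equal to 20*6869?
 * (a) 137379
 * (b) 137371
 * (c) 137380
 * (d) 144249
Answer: c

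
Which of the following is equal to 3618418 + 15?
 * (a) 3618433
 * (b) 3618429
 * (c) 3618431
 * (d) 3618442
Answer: a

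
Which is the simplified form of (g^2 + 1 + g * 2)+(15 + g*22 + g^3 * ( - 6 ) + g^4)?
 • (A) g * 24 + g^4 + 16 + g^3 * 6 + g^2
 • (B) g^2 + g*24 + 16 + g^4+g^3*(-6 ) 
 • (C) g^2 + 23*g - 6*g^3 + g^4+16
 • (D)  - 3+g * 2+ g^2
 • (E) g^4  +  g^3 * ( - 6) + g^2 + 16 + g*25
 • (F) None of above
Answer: B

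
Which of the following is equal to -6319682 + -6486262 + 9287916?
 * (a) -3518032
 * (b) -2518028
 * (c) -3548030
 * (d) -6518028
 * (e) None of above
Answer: e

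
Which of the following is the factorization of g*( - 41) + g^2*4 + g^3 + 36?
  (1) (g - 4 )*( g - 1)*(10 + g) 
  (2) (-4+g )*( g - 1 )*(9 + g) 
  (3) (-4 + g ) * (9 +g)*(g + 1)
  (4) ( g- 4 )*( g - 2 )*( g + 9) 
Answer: 2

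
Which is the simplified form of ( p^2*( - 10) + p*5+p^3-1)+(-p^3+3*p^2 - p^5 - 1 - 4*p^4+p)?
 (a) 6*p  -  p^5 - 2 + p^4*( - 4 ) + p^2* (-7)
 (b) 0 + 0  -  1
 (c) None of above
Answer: a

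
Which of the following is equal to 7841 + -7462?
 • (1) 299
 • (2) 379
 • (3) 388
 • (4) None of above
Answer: 2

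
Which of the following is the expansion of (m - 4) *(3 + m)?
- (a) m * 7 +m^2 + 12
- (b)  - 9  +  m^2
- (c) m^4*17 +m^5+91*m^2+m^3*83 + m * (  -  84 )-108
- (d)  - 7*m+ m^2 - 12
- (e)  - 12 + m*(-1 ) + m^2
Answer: e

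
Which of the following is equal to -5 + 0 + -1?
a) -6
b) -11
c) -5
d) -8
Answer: a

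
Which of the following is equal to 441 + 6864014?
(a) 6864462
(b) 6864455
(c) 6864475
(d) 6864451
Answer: b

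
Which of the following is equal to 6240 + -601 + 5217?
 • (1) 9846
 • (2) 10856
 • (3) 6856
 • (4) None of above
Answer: 2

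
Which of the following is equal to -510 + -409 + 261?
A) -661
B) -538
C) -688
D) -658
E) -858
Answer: D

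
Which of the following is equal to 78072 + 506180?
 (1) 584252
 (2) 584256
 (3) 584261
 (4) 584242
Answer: 1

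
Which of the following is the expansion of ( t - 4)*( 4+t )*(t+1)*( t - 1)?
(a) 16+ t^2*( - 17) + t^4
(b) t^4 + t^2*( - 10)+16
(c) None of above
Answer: a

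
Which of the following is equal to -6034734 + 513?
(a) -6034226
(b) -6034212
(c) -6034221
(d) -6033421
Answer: c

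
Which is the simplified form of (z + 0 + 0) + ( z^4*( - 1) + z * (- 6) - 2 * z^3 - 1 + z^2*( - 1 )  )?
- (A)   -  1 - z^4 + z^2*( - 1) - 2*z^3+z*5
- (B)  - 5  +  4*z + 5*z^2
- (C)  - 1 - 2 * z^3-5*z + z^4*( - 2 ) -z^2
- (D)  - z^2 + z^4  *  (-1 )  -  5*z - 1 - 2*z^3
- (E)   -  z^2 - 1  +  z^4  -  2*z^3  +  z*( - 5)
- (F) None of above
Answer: D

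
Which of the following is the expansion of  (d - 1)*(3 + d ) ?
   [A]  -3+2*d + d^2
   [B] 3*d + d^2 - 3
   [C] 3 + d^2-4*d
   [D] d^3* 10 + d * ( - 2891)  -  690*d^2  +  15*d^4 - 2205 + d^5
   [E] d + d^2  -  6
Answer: A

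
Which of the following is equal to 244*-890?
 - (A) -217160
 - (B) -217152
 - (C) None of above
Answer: A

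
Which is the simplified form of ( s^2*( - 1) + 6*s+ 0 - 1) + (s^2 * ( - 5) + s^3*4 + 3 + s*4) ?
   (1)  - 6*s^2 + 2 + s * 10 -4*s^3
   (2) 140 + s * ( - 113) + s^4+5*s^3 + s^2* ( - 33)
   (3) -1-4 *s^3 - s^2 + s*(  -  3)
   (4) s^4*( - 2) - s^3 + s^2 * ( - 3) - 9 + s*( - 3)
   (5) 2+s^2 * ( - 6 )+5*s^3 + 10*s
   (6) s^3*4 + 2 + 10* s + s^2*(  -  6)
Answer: 6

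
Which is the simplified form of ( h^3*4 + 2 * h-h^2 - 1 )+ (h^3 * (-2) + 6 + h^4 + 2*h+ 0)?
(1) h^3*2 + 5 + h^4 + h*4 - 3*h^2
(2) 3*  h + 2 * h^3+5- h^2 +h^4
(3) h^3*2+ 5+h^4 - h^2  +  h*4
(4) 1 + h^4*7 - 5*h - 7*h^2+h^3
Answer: 3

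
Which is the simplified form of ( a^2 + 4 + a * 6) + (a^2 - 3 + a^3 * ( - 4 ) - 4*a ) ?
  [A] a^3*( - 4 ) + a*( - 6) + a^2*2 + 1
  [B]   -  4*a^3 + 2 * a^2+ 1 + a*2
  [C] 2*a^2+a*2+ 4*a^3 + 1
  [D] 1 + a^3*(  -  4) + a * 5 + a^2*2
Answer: B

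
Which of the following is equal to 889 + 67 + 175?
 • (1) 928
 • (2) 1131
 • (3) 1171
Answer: 2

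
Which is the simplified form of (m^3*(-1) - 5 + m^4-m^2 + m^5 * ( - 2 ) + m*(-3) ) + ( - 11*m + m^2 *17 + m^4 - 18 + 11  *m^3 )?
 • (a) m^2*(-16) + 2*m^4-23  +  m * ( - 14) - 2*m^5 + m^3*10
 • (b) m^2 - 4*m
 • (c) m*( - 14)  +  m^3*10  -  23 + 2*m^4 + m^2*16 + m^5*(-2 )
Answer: c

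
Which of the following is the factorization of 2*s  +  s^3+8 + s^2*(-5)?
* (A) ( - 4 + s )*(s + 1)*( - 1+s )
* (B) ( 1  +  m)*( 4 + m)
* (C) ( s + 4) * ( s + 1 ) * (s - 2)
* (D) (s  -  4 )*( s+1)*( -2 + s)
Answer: D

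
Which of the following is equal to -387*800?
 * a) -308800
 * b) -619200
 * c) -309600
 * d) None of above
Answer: c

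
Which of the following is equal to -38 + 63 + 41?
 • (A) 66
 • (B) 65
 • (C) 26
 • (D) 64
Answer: A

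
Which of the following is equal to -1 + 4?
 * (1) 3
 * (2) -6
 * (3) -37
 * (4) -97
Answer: 1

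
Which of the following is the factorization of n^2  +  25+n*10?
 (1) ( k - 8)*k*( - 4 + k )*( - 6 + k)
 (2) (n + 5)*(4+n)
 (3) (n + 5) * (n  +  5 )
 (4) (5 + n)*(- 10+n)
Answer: 3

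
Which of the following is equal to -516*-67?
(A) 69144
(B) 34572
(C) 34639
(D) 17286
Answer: B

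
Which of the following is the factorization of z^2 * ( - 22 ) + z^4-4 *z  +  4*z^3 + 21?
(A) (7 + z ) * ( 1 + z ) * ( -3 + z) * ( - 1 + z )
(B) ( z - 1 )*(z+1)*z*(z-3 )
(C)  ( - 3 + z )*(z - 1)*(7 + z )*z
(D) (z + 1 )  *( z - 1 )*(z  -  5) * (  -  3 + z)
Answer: A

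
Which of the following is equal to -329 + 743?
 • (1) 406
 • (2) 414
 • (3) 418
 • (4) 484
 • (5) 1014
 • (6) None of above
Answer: 2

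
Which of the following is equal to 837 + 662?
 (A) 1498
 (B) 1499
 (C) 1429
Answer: B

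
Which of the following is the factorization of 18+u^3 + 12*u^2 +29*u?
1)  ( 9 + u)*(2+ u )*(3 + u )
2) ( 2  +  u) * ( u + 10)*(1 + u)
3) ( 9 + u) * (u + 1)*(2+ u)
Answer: 3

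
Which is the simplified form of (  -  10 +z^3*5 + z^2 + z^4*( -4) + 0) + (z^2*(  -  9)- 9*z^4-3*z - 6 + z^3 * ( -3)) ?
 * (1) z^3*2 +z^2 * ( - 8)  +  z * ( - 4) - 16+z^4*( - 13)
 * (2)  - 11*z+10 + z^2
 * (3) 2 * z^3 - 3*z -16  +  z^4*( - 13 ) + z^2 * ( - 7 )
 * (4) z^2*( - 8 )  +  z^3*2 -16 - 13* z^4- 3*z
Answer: 4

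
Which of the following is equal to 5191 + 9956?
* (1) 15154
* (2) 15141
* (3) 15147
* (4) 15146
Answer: 3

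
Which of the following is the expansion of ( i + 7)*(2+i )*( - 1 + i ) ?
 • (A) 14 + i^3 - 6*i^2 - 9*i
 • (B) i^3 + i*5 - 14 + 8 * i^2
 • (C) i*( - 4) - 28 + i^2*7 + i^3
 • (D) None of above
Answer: B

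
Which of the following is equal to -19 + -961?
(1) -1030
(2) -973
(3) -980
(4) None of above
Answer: 3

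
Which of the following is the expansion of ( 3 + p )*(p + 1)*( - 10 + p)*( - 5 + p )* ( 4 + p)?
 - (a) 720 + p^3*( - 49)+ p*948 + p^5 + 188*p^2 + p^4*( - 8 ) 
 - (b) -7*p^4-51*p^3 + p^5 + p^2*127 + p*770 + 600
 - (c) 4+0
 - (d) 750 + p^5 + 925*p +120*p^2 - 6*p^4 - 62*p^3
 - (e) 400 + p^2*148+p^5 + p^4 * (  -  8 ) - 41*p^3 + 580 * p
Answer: b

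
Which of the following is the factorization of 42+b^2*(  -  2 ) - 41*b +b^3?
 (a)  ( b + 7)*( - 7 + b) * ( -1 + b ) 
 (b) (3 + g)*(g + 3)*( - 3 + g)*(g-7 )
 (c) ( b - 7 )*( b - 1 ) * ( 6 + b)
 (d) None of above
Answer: c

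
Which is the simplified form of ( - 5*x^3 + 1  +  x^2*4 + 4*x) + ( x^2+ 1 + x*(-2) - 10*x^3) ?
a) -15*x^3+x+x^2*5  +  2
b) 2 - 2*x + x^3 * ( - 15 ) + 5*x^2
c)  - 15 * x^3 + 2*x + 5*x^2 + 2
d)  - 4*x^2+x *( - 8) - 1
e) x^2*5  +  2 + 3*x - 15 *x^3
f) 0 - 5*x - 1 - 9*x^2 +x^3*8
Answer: c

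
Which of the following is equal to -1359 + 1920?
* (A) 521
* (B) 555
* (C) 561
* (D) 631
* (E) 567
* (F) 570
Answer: C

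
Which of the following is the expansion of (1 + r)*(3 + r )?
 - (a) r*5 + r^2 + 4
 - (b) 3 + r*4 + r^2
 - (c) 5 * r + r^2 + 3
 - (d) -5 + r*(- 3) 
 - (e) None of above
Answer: b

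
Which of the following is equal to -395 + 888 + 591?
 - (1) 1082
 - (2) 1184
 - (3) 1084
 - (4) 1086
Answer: 3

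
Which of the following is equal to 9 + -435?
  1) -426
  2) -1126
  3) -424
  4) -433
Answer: 1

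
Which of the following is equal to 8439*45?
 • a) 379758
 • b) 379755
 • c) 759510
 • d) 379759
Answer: b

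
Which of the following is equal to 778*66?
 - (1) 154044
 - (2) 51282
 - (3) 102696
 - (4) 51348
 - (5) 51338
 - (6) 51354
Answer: 4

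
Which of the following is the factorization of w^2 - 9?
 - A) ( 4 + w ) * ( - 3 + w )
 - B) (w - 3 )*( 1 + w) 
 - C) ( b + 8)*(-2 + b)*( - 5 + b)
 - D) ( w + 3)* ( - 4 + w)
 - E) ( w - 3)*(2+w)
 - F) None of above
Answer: F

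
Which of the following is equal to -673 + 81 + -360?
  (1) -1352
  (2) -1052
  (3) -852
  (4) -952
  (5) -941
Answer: 4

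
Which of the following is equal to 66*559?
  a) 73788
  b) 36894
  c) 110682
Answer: b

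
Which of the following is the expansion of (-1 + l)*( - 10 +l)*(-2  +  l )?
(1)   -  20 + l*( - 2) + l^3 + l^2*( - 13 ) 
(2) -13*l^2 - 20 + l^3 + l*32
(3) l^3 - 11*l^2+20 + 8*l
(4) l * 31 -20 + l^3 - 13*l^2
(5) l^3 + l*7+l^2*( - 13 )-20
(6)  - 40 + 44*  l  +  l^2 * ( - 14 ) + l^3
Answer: 2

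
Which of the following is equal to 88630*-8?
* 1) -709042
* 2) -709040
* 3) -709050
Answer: 2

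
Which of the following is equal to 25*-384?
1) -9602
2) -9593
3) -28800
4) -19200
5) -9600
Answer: 5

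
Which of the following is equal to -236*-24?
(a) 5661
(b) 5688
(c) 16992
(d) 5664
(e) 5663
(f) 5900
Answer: d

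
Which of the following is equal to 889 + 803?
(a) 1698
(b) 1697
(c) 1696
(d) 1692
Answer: d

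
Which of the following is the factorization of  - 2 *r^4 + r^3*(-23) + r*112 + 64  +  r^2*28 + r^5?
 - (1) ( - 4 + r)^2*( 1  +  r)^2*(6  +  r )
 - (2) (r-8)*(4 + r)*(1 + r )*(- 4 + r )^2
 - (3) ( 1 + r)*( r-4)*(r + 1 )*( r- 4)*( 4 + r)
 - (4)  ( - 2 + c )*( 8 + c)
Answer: 3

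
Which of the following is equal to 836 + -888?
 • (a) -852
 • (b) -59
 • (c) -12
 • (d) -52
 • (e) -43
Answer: d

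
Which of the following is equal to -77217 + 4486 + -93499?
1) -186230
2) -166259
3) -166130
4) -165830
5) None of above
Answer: 5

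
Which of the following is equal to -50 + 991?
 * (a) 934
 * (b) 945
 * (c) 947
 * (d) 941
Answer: d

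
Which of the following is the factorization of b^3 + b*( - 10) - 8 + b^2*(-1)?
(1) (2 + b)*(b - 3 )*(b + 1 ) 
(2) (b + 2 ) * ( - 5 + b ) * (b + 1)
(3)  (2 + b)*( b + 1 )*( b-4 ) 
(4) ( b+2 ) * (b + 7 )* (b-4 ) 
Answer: 3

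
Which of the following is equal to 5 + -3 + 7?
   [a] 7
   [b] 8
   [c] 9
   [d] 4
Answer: c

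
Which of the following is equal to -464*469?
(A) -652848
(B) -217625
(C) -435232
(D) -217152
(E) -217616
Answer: E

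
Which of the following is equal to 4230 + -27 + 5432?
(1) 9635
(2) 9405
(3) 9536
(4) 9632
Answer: 1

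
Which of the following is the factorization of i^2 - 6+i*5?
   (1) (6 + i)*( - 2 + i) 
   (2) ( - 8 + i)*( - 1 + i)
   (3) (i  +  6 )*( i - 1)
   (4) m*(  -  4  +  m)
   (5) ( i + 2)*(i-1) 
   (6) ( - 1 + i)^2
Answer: 3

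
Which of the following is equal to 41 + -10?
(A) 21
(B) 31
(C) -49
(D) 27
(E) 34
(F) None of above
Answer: B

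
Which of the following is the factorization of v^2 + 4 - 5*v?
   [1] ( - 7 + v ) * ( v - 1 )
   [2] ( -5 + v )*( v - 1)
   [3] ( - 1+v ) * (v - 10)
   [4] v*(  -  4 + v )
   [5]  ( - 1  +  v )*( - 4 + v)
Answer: 5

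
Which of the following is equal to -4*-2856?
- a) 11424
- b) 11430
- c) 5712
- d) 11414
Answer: a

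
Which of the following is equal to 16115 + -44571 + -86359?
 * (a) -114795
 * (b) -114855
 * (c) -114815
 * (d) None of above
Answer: c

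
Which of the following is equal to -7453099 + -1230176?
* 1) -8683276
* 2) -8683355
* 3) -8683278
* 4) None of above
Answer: 4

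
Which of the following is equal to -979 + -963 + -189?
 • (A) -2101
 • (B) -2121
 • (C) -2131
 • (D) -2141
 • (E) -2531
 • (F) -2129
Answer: C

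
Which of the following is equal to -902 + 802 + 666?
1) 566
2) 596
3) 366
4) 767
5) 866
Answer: 1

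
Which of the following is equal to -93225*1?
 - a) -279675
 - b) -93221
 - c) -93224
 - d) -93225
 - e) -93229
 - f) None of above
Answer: d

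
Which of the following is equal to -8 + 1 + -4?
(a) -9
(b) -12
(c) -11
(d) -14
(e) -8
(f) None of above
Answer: c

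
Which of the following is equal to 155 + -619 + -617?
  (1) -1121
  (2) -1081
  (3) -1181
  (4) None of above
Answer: 2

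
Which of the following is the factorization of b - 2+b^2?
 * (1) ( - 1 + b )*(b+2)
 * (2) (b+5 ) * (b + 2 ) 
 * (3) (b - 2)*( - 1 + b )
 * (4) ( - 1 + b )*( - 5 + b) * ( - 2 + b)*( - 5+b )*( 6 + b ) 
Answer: 1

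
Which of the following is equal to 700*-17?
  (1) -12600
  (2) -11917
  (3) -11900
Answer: 3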